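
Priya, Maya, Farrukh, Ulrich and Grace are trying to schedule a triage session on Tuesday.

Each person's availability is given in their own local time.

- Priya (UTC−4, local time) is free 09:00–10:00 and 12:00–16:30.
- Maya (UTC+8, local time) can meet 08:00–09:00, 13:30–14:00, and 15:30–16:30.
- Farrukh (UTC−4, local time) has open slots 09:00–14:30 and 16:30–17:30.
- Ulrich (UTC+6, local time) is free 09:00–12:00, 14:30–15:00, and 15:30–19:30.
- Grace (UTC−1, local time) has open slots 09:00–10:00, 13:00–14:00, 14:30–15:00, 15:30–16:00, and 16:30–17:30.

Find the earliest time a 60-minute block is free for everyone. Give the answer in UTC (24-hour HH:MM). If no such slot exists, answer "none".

none

Priya → UTC: 13:00–14:00, 16:00–20:30.
Maya → UTC: 00:00–01:00, 05:30–06:00, 07:30–08:30.
Farrukh → UTC: 13:00–18:30, 20:30–21:30.
Ulrich → UTC: 03:00–06:00, 08:30–09:00, 09:30–13:30.
Grace → UTC: 10:00–11:00, 14:00–15:00, 15:30–16:00, 16:30–17:00, 17:30–18:30.
Priya ∩ Maya: (none).
Priya ∩ Maya ∩ Farrukh: (none).
Priya ∩ Maya ∩ Farrukh ∩ Ulrich: (none).
Priya ∩ Maya ∩ Farrukh ∩ Ulrich ∩ Grace: (none).
Windows ≥ 60 min: (none).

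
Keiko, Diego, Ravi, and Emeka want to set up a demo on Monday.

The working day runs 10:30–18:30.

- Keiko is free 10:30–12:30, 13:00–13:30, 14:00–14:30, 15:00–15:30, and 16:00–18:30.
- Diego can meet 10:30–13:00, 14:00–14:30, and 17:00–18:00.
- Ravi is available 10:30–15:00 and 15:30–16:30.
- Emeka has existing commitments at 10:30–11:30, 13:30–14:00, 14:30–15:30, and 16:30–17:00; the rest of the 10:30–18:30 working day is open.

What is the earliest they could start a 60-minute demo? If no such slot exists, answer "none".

Emeka free within 10:30–18:30: 11:30–13:30, 14:00–14:30, 15:30–16:30, 17:00–18:30.
Keiko ∩ Diego: 10:30–12:30, 14:00–14:30, 17:00–18:00.
Keiko ∩ Diego ∩ Ravi: 10:30–12:30, 14:00–14:30.
Keiko ∩ Diego ∩ Ravi ∩ Emeka: 11:30–12:30, 14:00–14:30.
Windows ≥ 60 min: 11:30–12:30.
Earliest such window starts at 11:30.

11:30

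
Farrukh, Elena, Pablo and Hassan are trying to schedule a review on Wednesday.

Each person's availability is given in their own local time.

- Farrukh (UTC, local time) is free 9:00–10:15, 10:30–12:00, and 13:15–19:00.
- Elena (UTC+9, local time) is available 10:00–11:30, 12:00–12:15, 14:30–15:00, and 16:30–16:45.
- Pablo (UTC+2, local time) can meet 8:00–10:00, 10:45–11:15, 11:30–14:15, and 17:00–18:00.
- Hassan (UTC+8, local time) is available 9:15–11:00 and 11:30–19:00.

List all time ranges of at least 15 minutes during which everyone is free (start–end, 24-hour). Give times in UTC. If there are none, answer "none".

Farrukh → UTC: 09:00–10:15, 10:30–12:00, 13:15–19:00.
Elena → UTC: 01:00–02:30, 03:00–03:15, 05:30–06:00, 07:30–07:45.
Pablo → UTC: 06:00–08:00, 08:45–09:15, 09:30–12:15, 15:00–16:00.
Hassan → UTC: 01:15–03:00, 03:30–11:00.
Farrukh ∩ Elena: (none).
Farrukh ∩ Elena ∩ Pablo: (none).
Farrukh ∩ Elena ∩ Pablo ∩ Hassan: (none).
Windows ≥ 15 min: (none).

none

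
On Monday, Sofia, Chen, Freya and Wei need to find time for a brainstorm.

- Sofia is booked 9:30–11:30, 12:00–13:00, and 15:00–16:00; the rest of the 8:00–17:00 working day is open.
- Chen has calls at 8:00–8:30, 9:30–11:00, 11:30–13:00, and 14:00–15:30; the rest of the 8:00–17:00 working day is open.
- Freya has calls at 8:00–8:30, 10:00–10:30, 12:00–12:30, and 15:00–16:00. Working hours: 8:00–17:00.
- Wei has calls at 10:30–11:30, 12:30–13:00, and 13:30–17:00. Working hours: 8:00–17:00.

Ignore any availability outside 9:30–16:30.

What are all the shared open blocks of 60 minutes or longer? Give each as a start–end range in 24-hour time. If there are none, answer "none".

Sofia free within 08:00–17:00: 08:00–09:30, 11:30–12:00, 13:00–15:00, 16:00–17:00.
Chen free within 08:00–17:00: 08:30–09:30, 11:00–11:30, 13:00–14:00, 15:30–17:00.
Freya free within 08:00–17:00: 08:30–10:00, 10:30–12:00, 12:30–15:00, 16:00–17:00.
Wei free within 08:00–17:00: 08:00–10:30, 11:30–12:30, 13:00–13:30.
Sofia ∩ Chen: 08:30–09:30, 13:00–14:00, 16:00–17:00.
Sofia ∩ Chen ∩ Freya: 08:30–09:30, 13:00–14:00, 16:00–17:00.
Sofia ∩ Chen ∩ Freya ∩ Wei: 08:30–09:30, 13:00–13:30.
Restricted to 09:30–16:30: 13:00–13:30.
Windows ≥ 60 min: (none).

none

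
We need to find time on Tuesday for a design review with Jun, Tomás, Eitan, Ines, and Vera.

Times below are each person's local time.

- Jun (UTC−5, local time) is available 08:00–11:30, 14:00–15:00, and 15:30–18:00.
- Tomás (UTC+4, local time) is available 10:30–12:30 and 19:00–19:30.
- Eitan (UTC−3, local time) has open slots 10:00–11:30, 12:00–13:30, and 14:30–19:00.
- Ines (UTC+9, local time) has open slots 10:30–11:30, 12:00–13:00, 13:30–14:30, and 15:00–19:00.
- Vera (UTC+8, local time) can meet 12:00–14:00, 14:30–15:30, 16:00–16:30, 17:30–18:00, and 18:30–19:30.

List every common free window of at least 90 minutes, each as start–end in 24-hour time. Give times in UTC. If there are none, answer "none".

Jun → UTC: 13:00–16:30, 19:00–20:00, 20:30–23:00.
Tomás → UTC: 06:30–08:30, 15:00–15:30.
Eitan → UTC: 13:00–14:30, 15:00–16:30, 17:30–22:00.
Ines → UTC: 01:30–02:30, 03:00–04:00, 04:30–05:30, 06:00–10:00.
Vera → UTC: 04:00–06:00, 06:30–07:30, 08:00–08:30, 09:30–10:00, 10:30–11:30.
Jun ∩ Tomás: 15:00–15:30.
Jun ∩ Tomás ∩ Eitan: 15:00–15:30.
Jun ∩ Tomás ∩ Eitan ∩ Ines: (none).
Jun ∩ Tomás ∩ Eitan ∩ Ines ∩ Vera: (none).
Windows ≥ 90 min: (none).

none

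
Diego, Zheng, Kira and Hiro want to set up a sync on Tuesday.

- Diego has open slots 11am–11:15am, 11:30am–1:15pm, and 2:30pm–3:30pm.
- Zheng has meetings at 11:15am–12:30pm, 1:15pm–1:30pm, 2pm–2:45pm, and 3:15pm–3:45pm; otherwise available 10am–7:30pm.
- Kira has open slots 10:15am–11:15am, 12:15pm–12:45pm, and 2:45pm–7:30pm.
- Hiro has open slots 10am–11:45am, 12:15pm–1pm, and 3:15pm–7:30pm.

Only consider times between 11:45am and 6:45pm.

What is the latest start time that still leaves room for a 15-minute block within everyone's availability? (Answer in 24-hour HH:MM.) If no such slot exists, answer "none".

Zheng free within 10:00–19:30: 10:00–11:15, 12:30–13:15, 13:30–14:00, 14:45–15:15, 15:45–19:30.
Diego ∩ Zheng: 11:00–11:15, 12:30–13:15, 14:45–15:15.
Diego ∩ Zheng ∩ Kira: 11:00–11:15, 12:30–12:45, 14:45–15:15.
Diego ∩ Zheng ∩ Kira ∩ Hiro: 11:00–11:15, 12:30–12:45.
Restricted to 11:45–18:45: 12:30–12:45.
Windows ≥ 15 min: 12:30–12:45.
Latest start in the last window 12:30–12:45 is 12:45 − 15 min = 12:30.

12:30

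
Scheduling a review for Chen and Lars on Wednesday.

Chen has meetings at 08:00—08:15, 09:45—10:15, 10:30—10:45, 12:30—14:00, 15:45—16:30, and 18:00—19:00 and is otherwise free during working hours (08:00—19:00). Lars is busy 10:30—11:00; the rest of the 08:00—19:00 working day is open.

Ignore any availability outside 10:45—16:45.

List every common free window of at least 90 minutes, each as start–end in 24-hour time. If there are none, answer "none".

11:00–12:30, 14:00–15:45

Chen free within 08:00–19:00: 08:15–09:45, 10:15–10:30, 10:45–12:30, 14:00–15:45, 16:30–18:00.
Lars free within 08:00–19:00: 08:00–10:30, 11:00–19:00.
Chen ∩ Lars: 08:15–09:45, 10:15–10:30, 11:00–12:30, 14:00–15:45, 16:30–18:00.
Restricted to 10:45–16:45: 11:00–12:30, 14:00–15:45, 16:30–16:45.
Windows ≥ 90 min: 11:00–12:30, 14:00–15:45.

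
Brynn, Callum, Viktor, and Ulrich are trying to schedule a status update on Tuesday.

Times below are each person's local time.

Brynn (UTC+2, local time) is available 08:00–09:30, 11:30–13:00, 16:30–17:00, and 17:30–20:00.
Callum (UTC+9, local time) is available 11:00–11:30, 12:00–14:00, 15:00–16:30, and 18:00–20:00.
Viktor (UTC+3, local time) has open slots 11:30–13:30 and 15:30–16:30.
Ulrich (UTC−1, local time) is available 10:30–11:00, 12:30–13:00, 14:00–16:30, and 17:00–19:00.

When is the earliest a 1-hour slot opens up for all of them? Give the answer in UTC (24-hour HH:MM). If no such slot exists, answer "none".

none

Brynn → UTC: 06:00–07:30, 09:30–11:00, 14:30–15:00, 15:30–18:00.
Callum → UTC: 02:00–02:30, 03:00–05:00, 06:00–07:30, 09:00–11:00.
Viktor → UTC: 08:30–10:30, 12:30–13:30.
Ulrich → UTC: 11:30–12:00, 13:30–14:00, 15:00–17:30, 18:00–20:00.
Brynn ∩ Callum: 06:00–07:30, 09:30–11:00.
Brynn ∩ Callum ∩ Viktor: 09:30–10:30.
Brynn ∩ Callum ∩ Viktor ∩ Ulrich: (none).
Windows ≥ 60 min: (none).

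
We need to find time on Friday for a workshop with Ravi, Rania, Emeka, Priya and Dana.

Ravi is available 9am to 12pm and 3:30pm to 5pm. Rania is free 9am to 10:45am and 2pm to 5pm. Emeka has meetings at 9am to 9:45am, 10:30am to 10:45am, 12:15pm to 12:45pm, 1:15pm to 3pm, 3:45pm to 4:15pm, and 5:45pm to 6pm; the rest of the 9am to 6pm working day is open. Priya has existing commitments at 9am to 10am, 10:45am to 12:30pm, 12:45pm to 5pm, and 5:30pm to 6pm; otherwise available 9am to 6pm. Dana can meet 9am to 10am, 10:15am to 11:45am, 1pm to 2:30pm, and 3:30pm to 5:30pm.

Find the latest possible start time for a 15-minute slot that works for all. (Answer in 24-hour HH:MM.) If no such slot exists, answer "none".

10:15

Emeka free within 09:00–18:00: 09:45–10:30, 10:45–12:15, 12:45–13:15, 15:00–15:45, 16:15–17:45.
Priya free within 09:00–18:00: 10:00–10:45, 12:30–12:45, 17:00–17:30.
Ravi ∩ Rania: 09:00–10:45, 15:30–17:00.
Ravi ∩ Rania ∩ Emeka: 09:45–10:30, 15:30–15:45, 16:15–17:00.
Ravi ∩ Rania ∩ Emeka ∩ Priya: 10:00–10:30.
Ravi ∩ Rania ∩ Emeka ∩ Priya ∩ Dana: 10:15–10:30.
Windows ≥ 15 min: 10:15–10:30.
Latest start in the last window 10:15–10:30 is 10:30 − 15 min = 10:15.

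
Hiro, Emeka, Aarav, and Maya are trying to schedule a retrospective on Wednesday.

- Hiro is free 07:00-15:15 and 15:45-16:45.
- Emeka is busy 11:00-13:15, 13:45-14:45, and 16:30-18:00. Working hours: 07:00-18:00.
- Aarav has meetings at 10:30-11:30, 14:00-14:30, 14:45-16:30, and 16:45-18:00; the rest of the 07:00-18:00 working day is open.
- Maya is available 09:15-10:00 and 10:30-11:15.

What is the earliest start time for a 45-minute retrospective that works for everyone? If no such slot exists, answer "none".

09:15

Emeka free within 07:00–18:00: 07:00–11:00, 13:15–13:45, 14:45–16:30.
Aarav free within 07:00–18:00: 07:00–10:30, 11:30–14:00, 14:30–14:45, 16:30–16:45.
Hiro ∩ Emeka: 07:00–11:00, 13:15–13:45, 14:45–15:15, 15:45–16:30.
Hiro ∩ Emeka ∩ Aarav: 07:00–10:30, 13:15–13:45.
Hiro ∩ Emeka ∩ Aarav ∩ Maya: 09:15–10:00.
Windows ≥ 45 min: 09:15–10:00.
Earliest such window starts at 09:15.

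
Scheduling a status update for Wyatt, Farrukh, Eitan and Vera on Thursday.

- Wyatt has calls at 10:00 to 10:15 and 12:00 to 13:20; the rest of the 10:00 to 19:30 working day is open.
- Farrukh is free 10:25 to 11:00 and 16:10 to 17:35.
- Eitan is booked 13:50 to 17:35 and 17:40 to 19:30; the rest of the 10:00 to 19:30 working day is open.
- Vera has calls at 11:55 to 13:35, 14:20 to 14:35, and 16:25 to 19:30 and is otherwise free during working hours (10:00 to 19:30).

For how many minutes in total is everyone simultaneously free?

35 minutes

Wyatt free within 10:00–19:30: 10:15–12:00, 13:20–19:30.
Eitan free within 10:00–19:30: 10:00–13:50, 17:35–17:40.
Vera free within 10:00–19:30: 10:00–11:55, 13:35–14:20, 14:35–16:25.
Wyatt ∩ Farrukh: 10:25–11:00, 16:10–17:35.
Wyatt ∩ Farrukh ∩ Eitan: 10:25–11:00.
Wyatt ∩ Farrukh ∩ Eitan ∩ Vera: 10:25–11:00.
Total common minutes: 35.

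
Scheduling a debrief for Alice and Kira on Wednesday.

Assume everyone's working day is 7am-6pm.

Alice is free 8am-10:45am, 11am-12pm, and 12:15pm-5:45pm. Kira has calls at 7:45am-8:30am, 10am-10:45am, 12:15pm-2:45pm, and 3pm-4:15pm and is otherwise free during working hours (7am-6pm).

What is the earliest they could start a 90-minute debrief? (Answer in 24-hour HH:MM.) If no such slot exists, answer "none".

Kira free within 07:00–18:00: 07:00–07:45, 08:30–10:00, 10:45–12:15, 14:45–15:00, 16:15–18:00.
Alice ∩ Kira: 08:30–10:00, 11:00–12:00, 14:45–15:00, 16:15–17:45.
Windows ≥ 90 min: 08:30–10:00, 16:15–17:45.
Earliest such window starts at 08:30.

08:30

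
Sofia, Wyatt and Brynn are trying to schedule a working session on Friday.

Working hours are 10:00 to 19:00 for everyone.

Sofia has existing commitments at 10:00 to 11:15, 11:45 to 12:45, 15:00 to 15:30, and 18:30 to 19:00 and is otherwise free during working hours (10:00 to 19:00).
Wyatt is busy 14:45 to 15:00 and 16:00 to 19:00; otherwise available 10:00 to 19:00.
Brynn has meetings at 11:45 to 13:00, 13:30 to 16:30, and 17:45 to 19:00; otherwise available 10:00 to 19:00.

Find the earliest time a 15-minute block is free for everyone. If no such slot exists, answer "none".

Sofia free within 10:00–19:00: 11:15–11:45, 12:45–15:00, 15:30–18:30.
Wyatt free within 10:00–19:00: 10:00–14:45, 15:00–16:00.
Brynn free within 10:00–19:00: 10:00–11:45, 13:00–13:30, 16:30–17:45.
Sofia ∩ Wyatt: 11:15–11:45, 12:45–14:45, 15:30–16:00.
Sofia ∩ Wyatt ∩ Brynn: 11:15–11:45, 13:00–13:30.
Windows ≥ 15 min: 11:15–11:45, 13:00–13:30.
Earliest such window starts at 11:15.

11:15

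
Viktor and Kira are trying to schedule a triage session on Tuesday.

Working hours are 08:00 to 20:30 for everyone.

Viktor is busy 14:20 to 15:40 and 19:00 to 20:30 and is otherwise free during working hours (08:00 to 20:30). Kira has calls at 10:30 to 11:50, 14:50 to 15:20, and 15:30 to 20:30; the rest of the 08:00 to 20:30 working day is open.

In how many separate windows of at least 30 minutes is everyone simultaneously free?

Viktor free within 08:00–20:30: 08:00–14:20, 15:40–19:00.
Kira free within 08:00–20:30: 08:00–10:30, 11:50–14:50, 15:20–15:30.
Viktor ∩ Kira: 08:00–10:30, 11:50–14:20.
Windows ≥ 30 min: 08:00–10:30, 11:50–14:20.
That's 2 windows.

2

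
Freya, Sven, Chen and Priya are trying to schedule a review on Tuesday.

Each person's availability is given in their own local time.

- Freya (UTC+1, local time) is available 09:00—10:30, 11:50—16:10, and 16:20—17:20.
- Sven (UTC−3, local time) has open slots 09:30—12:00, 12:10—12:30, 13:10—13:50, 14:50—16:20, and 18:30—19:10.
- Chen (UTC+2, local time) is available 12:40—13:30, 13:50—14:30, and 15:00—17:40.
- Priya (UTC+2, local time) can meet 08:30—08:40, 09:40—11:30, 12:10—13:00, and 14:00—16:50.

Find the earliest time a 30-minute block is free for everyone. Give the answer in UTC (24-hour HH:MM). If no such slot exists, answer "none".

13:00

Freya → UTC: 08:00–09:30, 10:50–15:10, 15:20–16:20.
Sven → UTC: 12:30–15:00, 15:10–15:30, 16:10–16:50, 17:50–19:20, 21:30–22:10.
Chen → UTC: 10:40–11:30, 11:50–12:30, 13:00–15:40.
Priya → UTC: 06:30–06:40, 07:40–09:30, 10:10–11:00, 12:00–14:50.
Freya ∩ Sven: 12:30–15:00, 15:20–15:30, 16:10–16:20.
Freya ∩ Sven ∩ Chen: 13:00–15:00, 15:20–15:30.
Freya ∩ Sven ∩ Chen ∩ Priya: 13:00–14:50.
Windows ≥ 30 min: 13:00–14:50.
Earliest such window starts at 13:00.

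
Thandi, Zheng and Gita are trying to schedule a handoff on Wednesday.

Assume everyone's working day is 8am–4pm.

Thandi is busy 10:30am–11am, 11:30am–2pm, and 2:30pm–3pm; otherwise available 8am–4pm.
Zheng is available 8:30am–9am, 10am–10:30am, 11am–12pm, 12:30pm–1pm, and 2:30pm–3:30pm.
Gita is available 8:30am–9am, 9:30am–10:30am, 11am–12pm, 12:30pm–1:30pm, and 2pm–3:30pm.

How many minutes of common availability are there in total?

Thandi free within 08:00–16:00: 08:00–10:30, 11:00–11:30, 14:00–14:30, 15:00–16:00.
Thandi ∩ Zheng: 08:30–09:00, 10:00–10:30, 11:00–11:30, 15:00–15:30.
Thandi ∩ Zheng ∩ Gita: 08:30–09:00, 10:00–10:30, 11:00–11:30, 15:00–15:30.
Total common minutes: 30 + 30 + 30 + 30 = 120.

120 minutes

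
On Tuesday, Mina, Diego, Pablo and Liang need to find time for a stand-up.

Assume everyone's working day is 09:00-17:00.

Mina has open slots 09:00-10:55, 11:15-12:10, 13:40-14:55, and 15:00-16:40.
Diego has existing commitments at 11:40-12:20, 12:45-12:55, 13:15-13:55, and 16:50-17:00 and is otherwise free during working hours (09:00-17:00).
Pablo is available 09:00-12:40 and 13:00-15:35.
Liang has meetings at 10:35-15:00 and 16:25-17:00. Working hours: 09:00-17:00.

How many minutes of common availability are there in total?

Diego free within 09:00–17:00: 09:00–11:40, 12:20–12:45, 12:55–13:15, 13:55–16:50.
Liang free within 09:00–17:00: 09:00–10:35, 15:00–16:25.
Mina ∩ Diego: 09:00–10:55, 11:15–11:40, 13:55–14:55, 15:00–16:40.
Mina ∩ Diego ∩ Pablo: 09:00–10:55, 11:15–11:40, 13:55–14:55, 15:00–15:35.
Mina ∩ Diego ∩ Pablo ∩ Liang: 09:00–10:35, 15:00–15:35.
Total common minutes: 95 + 35 = 130.

130 minutes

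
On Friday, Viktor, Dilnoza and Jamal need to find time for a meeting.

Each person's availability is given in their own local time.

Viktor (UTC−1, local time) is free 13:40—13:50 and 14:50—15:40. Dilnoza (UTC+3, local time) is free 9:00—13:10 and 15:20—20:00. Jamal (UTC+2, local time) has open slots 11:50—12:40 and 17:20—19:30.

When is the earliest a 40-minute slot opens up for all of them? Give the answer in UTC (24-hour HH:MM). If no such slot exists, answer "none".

15:50

Viktor → UTC: 14:40–14:50, 15:50–16:40.
Dilnoza → UTC: 06:00–10:10, 12:20–17:00.
Jamal → UTC: 09:50–10:40, 15:20–17:30.
Viktor ∩ Dilnoza: 14:40–14:50, 15:50–16:40.
Viktor ∩ Dilnoza ∩ Jamal: 15:50–16:40.
Windows ≥ 40 min: 15:50–16:40.
Earliest such window starts at 15:50.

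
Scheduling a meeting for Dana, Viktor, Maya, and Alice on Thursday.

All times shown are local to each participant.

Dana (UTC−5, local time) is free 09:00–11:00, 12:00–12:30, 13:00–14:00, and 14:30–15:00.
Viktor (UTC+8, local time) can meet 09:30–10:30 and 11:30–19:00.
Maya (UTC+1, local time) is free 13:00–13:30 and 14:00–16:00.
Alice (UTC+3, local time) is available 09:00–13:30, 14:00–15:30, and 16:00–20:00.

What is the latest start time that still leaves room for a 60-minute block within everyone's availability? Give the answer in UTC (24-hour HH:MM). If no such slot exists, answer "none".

none

Dana → UTC: 14:00–16:00, 17:00–17:30, 18:00–19:00, 19:30–20:00.
Viktor → UTC: 01:30–02:30, 03:30–11:00.
Maya → UTC: 12:00–12:30, 13:00–15:00.
Alice → UTC: 06:00–10:30, 11:00–12:30, 13:00–17:00.
Dana ∩ Viktor: (none).
Dana ∩ Viktor ∩ Maya: (none).
Dana ∩ Viktor ∩ Maya ∩ Alice: (none).
Windows ≥ 60 min: (none).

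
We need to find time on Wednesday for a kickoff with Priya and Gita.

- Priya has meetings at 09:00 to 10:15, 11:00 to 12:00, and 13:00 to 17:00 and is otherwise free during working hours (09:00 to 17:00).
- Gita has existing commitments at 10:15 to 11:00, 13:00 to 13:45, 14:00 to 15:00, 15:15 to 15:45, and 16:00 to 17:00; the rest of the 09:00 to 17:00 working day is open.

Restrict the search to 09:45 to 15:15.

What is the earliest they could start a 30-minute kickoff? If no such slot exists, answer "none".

12:00

Priya free within 09:00–17:00: 10:15–11:00, 12:00–13:00.
Gita free within 09:00–17:00: 09:00–10:15, 11:00–13:00, 13:45–14:00, 15:00–15:15, 15:45–16:00.
Priya ∩ Gita: 12:00–13:00.
Restricted to 09:45–15:15: 12:00–13:00.
Windows ≥ 30 min: 12:00–13:00.
Earliest such window starts at 12:00.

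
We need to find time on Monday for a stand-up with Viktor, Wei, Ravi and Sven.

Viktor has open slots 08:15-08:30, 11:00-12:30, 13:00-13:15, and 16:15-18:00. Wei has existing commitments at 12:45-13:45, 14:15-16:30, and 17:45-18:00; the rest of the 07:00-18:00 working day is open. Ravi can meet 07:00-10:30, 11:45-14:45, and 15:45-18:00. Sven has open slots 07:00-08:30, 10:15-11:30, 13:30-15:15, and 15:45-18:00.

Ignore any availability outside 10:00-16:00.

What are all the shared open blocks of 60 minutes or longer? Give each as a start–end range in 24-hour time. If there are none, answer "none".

Wei free within 07:00–18:00: 07:00–12:45, 13:45–14:15, 16:30–17:45.
Viktor ∩ Wei: 08:15–08:30, 11:00–12:30, 16:30–17:45.
Viktor ∩ Wei ∩ Ravi: 08:15–08:30, 11:45–12:30, 16:30–17:45.
Viktor ∩ Wei ∩ Ravi ∩ Sven: 08:15–08:30, 16:30–17:45.
Restricted to 10:00–16:00: (none).
Windows ≥ 60 min: (none).

none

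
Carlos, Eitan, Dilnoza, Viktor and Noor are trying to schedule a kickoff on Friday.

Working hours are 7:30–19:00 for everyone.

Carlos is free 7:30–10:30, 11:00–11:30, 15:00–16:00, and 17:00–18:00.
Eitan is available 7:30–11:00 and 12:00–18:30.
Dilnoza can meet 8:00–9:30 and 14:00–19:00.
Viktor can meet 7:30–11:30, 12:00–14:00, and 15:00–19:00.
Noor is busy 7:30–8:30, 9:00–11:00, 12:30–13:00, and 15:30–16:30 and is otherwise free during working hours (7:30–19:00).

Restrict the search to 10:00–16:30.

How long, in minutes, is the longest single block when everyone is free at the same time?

Noor free within 07:30–19:00: 08:30–09:00, 11:00–12:30, 13:00–15:30, 16:30–19:00.
Carlos ∩ Eitan: 07:30–10:30, 15:00–16:00, 17:00–18:00.
Carlos ∩ Eitan ∩ Dilnoza: 08:00–09:30, 15:00–16:00, 17:00–18:00.
Carlos ∩ Eitan ∩ Dilnoza ∩ Viktor: 08:00–09:30, 15:00–16:00, 17:00–18:00.
Carlos ∩ Eitan ∩ Dilnoza ∩ Viktor ∩ Noor: 08:30–09:00, 15:00–15:30, 17:00–18:00.
Restricted to 10:00–16:30: 15:00–15:30.
Single common window of 30 minutes.

30 minutes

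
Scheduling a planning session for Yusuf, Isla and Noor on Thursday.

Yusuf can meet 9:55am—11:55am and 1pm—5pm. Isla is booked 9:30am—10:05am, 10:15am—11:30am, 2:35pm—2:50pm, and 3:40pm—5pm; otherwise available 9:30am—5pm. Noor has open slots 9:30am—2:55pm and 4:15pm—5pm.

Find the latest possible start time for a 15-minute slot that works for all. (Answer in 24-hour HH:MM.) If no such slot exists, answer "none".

Isla free within 09:30–17:00: 10:05–10:15, 11:30–14:35, 14:50–15:40.
Yusuf ∩ Isla: 10:05–10:15, 11:30–11:55, 13:00–14:35, 14:50–15:40.
Yusuf ∩ Isla ∩ Noor: 10:05–10:15, 11:30–11:55, 13:00–14:35, 14:50–14:55.
Windows ≥ 15 min: 11:30–11:55, 13:00–14:35.
Latest start in the last window 13:00–14:35 is 14:35 − 15 min = 14:20.

14:20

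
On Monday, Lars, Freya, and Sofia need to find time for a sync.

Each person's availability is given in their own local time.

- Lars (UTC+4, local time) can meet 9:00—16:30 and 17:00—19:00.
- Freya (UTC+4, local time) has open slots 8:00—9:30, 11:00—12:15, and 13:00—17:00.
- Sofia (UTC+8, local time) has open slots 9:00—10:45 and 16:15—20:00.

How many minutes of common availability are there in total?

180 minutes

Lars → UTC: 05:00–12:30, 13:00–15:00.
Freya → UTC: 04:00–05:30, 07:00–08:15, 09:00–13:00.
Sofia → UTC: 01:00–02:45, 08:15–12:00.
Lars ∩ Freya: 05:00–05:30, 07:00–08:15, 09:00–12:30.
Lars ∩ Freya ∩ Sofia: 09:00–12:00.
Total common minutes: 180.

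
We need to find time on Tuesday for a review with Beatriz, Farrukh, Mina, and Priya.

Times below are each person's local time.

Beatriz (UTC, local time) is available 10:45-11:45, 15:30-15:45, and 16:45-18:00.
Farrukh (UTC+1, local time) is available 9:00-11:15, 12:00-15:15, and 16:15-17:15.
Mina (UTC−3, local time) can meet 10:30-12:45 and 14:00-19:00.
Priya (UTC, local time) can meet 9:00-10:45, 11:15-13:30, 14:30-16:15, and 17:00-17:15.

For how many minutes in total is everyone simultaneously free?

Beatriz → UTC: 10:45–11:45, 15:30–15:45, 16:45–18:00.
Farrukh → UTC: 08:00–10:15, 11:00–14:15, 15:15–16:15.
Mina → UTC: 13:30–15:45, 17:00–22:00.
Priya → UTC: 09:00–10:45, 11:15–13:30, 14:30–16:15, 17:00–17:15.
Beatriz ∩ Farrukh: 11:00–11:45, 15:30–15:45.
Beatriz ∩ Farrukh ∩ Mina: 15:30–15:45.
Beatriz ∩ Farrukh ∩ Mina ∩ Priya: 15:30–15:45.
Total common minutes: 15.

15 minutes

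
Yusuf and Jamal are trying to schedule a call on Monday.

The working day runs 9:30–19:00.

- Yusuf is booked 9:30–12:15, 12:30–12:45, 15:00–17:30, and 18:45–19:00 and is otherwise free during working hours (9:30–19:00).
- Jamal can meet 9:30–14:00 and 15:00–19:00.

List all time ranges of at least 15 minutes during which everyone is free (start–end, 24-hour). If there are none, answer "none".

Yusuf free within 09:30–19:00: 12:15–12:30, 12:45–15:00, 17:30–18:45.
Yusuf ∩ Jamal: 12:15–12:30, 12:45–14:00, 17:30–18:45.
Windows ≥ 15 min: 12:15–12:30, 12:45–14:00, 17:30–18:45.

12:15–12:30, 12:45–14:00, 17:30–18:45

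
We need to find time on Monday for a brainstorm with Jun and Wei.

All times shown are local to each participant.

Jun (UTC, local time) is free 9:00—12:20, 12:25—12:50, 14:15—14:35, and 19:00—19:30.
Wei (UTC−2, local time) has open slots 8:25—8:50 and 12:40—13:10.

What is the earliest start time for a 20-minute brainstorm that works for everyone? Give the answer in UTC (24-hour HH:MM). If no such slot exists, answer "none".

Jun → UTC: 09:00–12:20, 12:25–12:50, 14:15–14:35, 19:00–19:30.
Wei → UTC: 10:25–10:50, 14:40–15:10.
Jun ∩ Wei: 10:25–10:50.
Windows ≥ 20 min: 10:25–10:50.
Earliest such window starts at 10:25.

10:25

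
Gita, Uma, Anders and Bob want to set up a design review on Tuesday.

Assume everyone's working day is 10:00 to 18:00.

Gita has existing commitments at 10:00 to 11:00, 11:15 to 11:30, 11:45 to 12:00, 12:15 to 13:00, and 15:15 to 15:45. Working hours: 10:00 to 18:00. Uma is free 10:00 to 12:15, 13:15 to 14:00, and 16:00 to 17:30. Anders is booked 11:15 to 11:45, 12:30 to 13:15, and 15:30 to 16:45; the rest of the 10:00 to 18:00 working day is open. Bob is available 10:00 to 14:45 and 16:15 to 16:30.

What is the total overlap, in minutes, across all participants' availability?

Gita free within 10:00–18:00: 11:00–11:15, 11:30–11:45, 12:00–12:15, 13:00–15:15, 15:45–18:00.
Anders free within 10:00–18:00: 10:00–11:15, 11:45–12:30, 13:15–15:30, 16:45–18:00.
Gita ∩ Uma: 11:00–11:15, 11:30–11:45, 12:00–12:15, 13:15–14:00, 16:00–17:30.
Gita ∩ Uma ∩ Anders: 11:00–11:15, 12:00–12:15, 13:15–14:00, 16:45–17:30.
Gita ∩ Uma ∩ Anders ∩ Bob: 11:00–11:15, 12:00–12:15, 13:15–14:00.
Total common minutes: 15 + 15 + 45 = 75.

75 minutes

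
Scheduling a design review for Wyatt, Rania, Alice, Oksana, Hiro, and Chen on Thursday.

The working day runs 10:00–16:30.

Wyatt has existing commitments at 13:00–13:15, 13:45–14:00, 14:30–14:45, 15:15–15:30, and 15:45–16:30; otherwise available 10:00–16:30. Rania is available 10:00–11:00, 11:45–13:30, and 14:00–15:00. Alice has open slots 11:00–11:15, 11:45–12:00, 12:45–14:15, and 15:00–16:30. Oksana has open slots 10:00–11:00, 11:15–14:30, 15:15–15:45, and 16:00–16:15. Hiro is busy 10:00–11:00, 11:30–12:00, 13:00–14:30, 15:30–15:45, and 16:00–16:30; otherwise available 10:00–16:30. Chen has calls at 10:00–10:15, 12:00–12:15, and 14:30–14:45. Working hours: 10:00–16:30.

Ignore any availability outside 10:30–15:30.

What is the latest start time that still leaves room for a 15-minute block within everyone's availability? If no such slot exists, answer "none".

12:45

Wyatt free within 10:00–16:30: 10:00–13:00, 13:15–13:45, 14:00–14:30, 14:45–15:15, 15:30–15:45.
Hiro free within 10:00–16:30: 11:00–11:30, 12:00–13:00, 14:30–15:30, 15:45–16:00.
Chen free within 10:00–16:30: 10:15–12:00, 12:15–14:30, 14:45–16:30.
Wyatt ∩ Rania: 10:00–11:00, 11:45–13:00, 13:15–13:30, 14:00–14:30, 14:45–15:00.
Wyatt ∩ Rania ∩ Alice: 11:45–12:00, 12:45–13:00, 13:15–13:30, 14:00–14:15.
Wyatt ∩ Rania ∩ Alice ∩ Oksana: 11:45–12:00, 12:45–13:00, 13:15–13:30, 14:00–14:15.
Wyatt ∩ Rania ∩ Alice ∩ Oksana ∩ Hiro: 12:45–13:00.
Wyatt ∩ Rania ∩ Alice ∩ Oksana ∩ Hiro ∩ Chen: 12:45–13:00.
Restricted to 10:30–15:30: 12:45–13:00.
Windows ≥ 15 min: 12:45–13:00.
Latest start in the last window 12:45–13:00 is 13:00 − 15 min = 12:45.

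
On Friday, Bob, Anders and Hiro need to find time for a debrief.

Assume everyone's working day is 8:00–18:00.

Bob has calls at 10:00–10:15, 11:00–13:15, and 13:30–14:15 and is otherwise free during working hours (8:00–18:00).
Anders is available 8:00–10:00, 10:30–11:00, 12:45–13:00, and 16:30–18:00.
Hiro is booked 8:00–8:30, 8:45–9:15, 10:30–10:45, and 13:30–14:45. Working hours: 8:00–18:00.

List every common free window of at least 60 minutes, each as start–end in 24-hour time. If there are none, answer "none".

16:30–18:00

Bob free within 08:00–18:00: 08:00–10:00, 10:15–11:00, 13:15–13:30, 14:15–18:00.
Hiro free within 08:00–18:00: 08:30–08:45, 09:15–10:30, 10:45–13:30, 14:45–18:00.
Bob ∩ Anders: 08:00–10:00, 10:30–11:00, 16:30–18:00.
Bob ∩ Anders ∩ Hiro: 08:30–08:45, 09:15–10:00, 10:45–11:00, 16:30–18:00.
Windows ≥ 60 min: 16:30–18:00.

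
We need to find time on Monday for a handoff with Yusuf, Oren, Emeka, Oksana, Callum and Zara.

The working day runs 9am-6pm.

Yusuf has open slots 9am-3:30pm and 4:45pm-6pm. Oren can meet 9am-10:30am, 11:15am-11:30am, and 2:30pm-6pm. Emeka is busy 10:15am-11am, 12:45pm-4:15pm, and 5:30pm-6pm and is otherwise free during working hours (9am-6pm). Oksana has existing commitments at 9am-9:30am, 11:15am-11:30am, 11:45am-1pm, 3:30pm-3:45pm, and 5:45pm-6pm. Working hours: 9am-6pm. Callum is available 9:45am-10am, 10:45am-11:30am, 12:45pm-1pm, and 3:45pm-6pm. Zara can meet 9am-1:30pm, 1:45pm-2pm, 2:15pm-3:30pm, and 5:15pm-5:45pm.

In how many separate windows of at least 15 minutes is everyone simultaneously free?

2

Emeka free within 09:00–18:00: 09:00–10:15, 11:00–12:45, 16:15–17:30.
Oksana free within 09:00–18:00: 09:30–11:15, 11:30–11:45, 13:00–15:30, 15:45–17:45.
Yusuf ∩ Oren: 09:00–10:30, 11:15–11:30, 14:30–15:30, 16:45–18:00.
Yusuf ∩ Oren ∩ Emeka: 09:00–10:15, 11:15–11:30, 16:45–17:30.
Yusuf ∩ Oren ∩ Emeka ∩ Oksana: 09:30–10:15, 16:45–17:30.
Yusuf ∩ Oren ∩ Emeka ∩ Oksana ∩ Callum: 09:45–10:00, 16:45–17:30.
Yusuf ∩ Oren ∩ Emeka ∩ Oksana ∩ Callum ∩ Zara: 09:45–10:00, 17:15–17:30.
Windows ≥ 15 min: 09:45–10:00, 17:15–17:30.
That's 2 windows.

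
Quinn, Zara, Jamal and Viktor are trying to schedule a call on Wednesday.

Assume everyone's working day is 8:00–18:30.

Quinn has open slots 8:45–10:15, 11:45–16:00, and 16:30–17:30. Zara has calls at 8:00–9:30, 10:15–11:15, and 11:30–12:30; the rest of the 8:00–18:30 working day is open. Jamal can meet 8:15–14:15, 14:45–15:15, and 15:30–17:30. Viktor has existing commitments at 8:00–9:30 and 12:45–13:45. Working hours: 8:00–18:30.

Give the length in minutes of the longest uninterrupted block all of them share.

60 minutes

Zara free within 08:00–18:30: 09:30–10:15, 11:15–11:30, 12:30–18:30.
Viktor free within 08:00–18:30: 09:30–12:45, 13:45–18:30.
Quinn ∩ Zara: 09:30–10:15, 12:30–16:00, 16:30–17:30.
Quinn ∩ Zara ∩ Jamal: 09:30–10:15, 12:30–14:15, 14:45–15:15, 15:30–16:00, 16:30–17:30.
Quinn ∩ Zara ∩ Jamal ∩ Viktor: 09:30–10:15, 12:30–12:45, 13:45–14:15, 14:45–15:15, 15:30–16:00, 16:30–17:30.
Common window lengths: 45, 15, 30, 30, 30, 60 min; longest is 60.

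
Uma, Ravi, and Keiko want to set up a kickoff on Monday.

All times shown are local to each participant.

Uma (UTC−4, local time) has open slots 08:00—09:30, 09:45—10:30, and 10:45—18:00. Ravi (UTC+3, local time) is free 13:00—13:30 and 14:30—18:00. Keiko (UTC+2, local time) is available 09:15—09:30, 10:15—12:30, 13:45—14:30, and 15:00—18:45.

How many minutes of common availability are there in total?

Uma → UTC: 12:00–13:30, 13:45–14:30, 14:45–22:00.
Ravi → UTC: 10:00–10:30, 11:30–15:00.
Keiko → UTC: 07:15–07:30, 08:15–10:30, 11:45–12:30, 13:00–16:45.
Uma ∩ Ravi: 12:00–13:30, 13:45–14:30, 14:45–15:00.
Uma ∩ Ravi ∩ Keiko: 12:00–12:30, 13:00–13:30, 13:45–14:30, 14:45–15:00.
Total common minutes: 30 + 30 + 45 + 15 = 120.

120 minutes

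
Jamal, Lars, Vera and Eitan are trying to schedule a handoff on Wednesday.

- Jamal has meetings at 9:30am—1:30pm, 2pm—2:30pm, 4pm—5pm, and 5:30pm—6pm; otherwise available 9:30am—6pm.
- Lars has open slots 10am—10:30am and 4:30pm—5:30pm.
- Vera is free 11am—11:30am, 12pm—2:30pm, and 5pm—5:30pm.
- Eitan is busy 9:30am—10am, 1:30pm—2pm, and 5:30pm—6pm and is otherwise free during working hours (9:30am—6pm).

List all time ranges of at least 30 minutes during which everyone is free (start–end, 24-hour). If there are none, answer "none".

Jamal free within 09:30–18:00: 13:30–14:00, 14:30–16:00, 17:00–17:30.
Eitan free within 09:30–18:00: 10:00–13:30, 14:00–17:30.
Jamal ∩ Lars: 17:00–17:30.
Jamal ∩ Lars ∩ Vera: 17:00–17:30.
Jamal ∩ Lars ∩ Vera ∩ Eitan: 17:00–17:30.
Windows ≥ 30 min: 17:00–17:30.

17:00–17:30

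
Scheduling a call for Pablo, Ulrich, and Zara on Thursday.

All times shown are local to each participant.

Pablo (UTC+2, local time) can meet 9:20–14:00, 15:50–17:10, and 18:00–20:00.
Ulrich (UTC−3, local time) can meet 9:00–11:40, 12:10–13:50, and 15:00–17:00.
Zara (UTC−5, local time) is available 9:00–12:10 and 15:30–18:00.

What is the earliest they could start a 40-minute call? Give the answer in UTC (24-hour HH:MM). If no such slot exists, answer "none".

14:00

Pablo → UTC: 07:20–12:00, 13:50–15:10, 16:00–18:00.
Ulrich → UTC: 12:00–14:40, 15:10–16:50, 18:00–20:00.
Zara → UTC: 14:00–17:10, 20:30–23:00.
Pablo ∩ Ulrich: 13:50–14:40, 16:00–16:50.
Pablo ∩ Ulrich ∩ Zara: 14:00–14:40, 16:00–16:50.
Windows ≥ 40 min: 14:00–14:40, 16:00–16:50.
Earliest such window starts at 14:00.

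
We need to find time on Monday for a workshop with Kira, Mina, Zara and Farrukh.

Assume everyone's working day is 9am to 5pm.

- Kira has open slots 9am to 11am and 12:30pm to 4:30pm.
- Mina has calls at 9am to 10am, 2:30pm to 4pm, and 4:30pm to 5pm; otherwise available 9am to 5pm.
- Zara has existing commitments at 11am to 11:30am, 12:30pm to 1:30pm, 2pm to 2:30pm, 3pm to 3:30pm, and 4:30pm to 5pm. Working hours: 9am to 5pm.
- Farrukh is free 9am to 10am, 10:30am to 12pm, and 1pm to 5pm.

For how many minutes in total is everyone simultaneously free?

90 minutes

Mina free within 09:00–17:00: 10:00–14:30, 16:00–16:30.
Zara free within 09:00–17:00: 09:00–11:00, 11:30–12:30, 13:30–14:00, 14:30–15:00, 15:30–16:30.
Kira ∩ Mina: 10:00–11:00, 12:30–14:30, 16:00–16:30.
Kira ∩ Mina ∩ Zara: 10:00–11:00, 13:30–14:00, 16:00–16:30.
Kira ∩ Mina ∩ Zara ∩ Farrukh: 10:30–11:00, 13:30–14:00, 16:00–16:30.
Total common minutes: 30 + 30 + 30 = 90.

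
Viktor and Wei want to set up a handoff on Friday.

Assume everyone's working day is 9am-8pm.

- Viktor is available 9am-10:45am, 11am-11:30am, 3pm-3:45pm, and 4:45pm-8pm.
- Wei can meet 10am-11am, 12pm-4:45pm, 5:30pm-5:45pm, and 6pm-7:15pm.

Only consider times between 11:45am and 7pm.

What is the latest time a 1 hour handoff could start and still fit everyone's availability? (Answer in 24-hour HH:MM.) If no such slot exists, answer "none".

Viktor ∩ Wei: 10:00–10:45, 15:00–15:45, 17:30–17:45, 18:00–19:15.
Restricted to 11:45–19:00: 15:00–15:45, 17:30–17:45, 18:00–19:00.
Windows ≥ 60 min: 18:00–19:00.
Latest start in the last window 18:00–19:00 is 19:00 − 60 min = 18:00.

18:00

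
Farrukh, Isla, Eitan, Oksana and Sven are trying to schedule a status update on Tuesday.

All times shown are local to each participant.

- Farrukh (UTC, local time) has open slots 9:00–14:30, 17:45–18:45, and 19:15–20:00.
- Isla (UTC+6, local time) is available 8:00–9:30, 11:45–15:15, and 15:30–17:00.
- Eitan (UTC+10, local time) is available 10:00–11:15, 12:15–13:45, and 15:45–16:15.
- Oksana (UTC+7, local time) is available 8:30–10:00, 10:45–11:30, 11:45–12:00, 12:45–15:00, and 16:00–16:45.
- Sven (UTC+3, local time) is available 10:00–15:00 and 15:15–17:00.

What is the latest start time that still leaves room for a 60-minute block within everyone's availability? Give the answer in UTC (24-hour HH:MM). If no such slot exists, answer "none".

none

Farrukh → UTC: 09:00–14:30, 17:45–18:45, 19:15–20:00.
Isla → UTC: 02:00–03:30, 05:45–09:15, 09:30–11:00.
Eitan → UTC: 00:00–01:15, 02:15–03:45, 05:45–06:15.
Oksana → UTC: 01:30–03:00, 03:45–04:30, 04:45–05:00, 05:45–08:00, 09:00–09:45.
Sven → UTC: 07:00–12:00, 12:15–14:00.
Farrukh ∩ Isla: 09:00–09:15, 09:30–11:00.
Farrukh ∩ Isla ∩ Eitan: (none).
Farrukh ∩ Isla ∩ Eitan ∩ Oksana: (none).
Farrukh ∩ Isla ∩ Eitan ∩ Oksana ∩ Sven: (none).
Windows ≥ 60 min: (none).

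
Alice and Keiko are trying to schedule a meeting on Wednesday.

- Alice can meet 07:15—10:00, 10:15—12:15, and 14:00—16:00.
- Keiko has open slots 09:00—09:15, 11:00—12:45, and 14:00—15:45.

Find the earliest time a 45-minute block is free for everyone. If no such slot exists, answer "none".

Alice ∩ Keiko: 09:00–09:15, 11:00–12:15, 14:00–15:45.
Windows ≥ 45 min: 11:00–12:15, 14:00–15:45.
Earliest such window starts at 11:00.

11:00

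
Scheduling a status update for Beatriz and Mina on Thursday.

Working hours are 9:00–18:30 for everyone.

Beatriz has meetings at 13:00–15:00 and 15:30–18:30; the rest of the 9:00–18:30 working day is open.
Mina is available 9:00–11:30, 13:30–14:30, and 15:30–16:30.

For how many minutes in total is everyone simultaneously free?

Beatriz free within 09:00–18:30: 09:00–13:00, 15:00–15:30.
Beatriz ∩ Mina: 09:00–11:30.
Total common minutes: 150.

150 minutes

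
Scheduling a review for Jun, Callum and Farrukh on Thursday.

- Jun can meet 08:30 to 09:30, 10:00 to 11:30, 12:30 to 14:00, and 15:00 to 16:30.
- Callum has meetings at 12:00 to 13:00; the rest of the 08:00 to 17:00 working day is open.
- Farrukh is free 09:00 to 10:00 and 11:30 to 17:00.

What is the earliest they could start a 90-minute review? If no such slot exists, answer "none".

Callum free within 08:00–17:00: 08:00–12:00, 13:00–17:00.
Jun ∩ Callum: 08:30–09:30, 10:00–11:30, 13:00–14:00, 15:00–16:30.
Jun ∩ Callum ∩ Farrukh: 09:00–09:30, 13:00–14:00, 15:00–16:30.
Windows ≥ 90 min: 15:00–16:30.
Earliest such window starts at 15:00.

15:00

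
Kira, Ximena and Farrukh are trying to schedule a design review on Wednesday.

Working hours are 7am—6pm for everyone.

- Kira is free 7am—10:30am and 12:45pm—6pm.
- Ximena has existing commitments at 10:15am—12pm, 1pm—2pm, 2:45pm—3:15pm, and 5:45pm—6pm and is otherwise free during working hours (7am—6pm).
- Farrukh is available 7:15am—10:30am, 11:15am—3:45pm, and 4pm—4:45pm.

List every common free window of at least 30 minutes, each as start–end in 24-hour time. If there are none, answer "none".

07:15–10:15, 14:00–14:45, 15:15–15:45, 16:00–16:45

Ximena free within 07:00–18:00: 07:00–10:15, 12:00–13:00, 14:00–14:45, 15:15–17:45.
Kira ∩ Ximena: 07:00–10:15, 12:45–13:00, 14:00–14:45, 15:15–17:45.
Kira ∩ Ximena ∩ Farrukh: 07:15–10:15, 12:45–13:00, 14:00–14:45, 15:15–15:45, 16:00–16:45.
Windows ≥ 30 min: 07:15–10:15, 14:00–14:45, 15:15–15:45, 16:00–16:45.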